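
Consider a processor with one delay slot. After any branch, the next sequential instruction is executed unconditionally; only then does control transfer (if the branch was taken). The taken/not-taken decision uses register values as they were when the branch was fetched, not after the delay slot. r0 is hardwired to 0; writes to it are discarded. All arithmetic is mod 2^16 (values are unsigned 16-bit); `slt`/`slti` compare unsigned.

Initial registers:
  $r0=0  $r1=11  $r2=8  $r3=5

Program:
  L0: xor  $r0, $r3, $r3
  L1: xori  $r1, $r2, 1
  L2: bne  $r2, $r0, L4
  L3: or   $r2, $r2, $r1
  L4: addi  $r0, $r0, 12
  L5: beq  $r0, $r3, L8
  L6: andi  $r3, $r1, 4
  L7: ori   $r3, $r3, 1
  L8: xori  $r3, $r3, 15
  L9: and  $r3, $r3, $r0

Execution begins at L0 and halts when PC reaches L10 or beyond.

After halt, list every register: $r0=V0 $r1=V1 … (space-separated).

#0 xor  $r0, $r3, $r3 ; 0/11/8/5
#1 xori  $r1, $r2, 1 ; 0/9/8/5
#2 bne  $r2, $r0, L4 ; 0/9/8/5 ; →target
#3 or   $r2, $r2, $r1 ; 0/9/9/5
#4 addi  $r0, $r0, 12 ; 0/9/9/5
#5 beq  $r0, $r3, L8 ; 0/9/9/5 ; →fallthru
#6 andi  $r3, $r1, 4 ; 0/9/9/0
#7 ori   $r3, $r3, 1 ; 0/9/9/1
#8 xori  $r3, $r3, 15 ; 0/9/9/14
#9 and  $r3, $r3, $r0 ; 0/9/9/0

$r0=0 $r1=9 $r2=9 $r3=0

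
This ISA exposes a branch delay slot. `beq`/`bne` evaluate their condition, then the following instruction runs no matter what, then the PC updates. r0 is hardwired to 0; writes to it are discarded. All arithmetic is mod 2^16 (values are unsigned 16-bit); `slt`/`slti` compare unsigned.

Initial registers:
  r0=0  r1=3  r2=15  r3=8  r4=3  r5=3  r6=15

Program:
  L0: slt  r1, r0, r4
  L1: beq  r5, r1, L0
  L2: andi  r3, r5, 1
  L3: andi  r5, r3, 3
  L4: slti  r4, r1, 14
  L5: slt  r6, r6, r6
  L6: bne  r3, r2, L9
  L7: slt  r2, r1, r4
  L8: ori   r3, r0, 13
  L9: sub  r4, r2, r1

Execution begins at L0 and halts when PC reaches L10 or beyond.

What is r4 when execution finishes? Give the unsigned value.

65535

PC=0  slt  r1, r0, r4        | r0=0 r1=1 r2=15 r3=8 r4=3 r5=3 r6=15
PC=1  beq  r5, r1, L0        | r0=0 r1=1 r2=15 r3=8 r4=3 r5=3 r6=15  [not taken]
PC=2  andi  r3, r5, 1        | r0=0 r1=1 r2=15 r3=1 r4=3 r5=3 r6=15
PC=3  andi  r5, r3, 3        | r0=0 r1=1 r2=15 r3=1 r4=3 r5=1 r6=15
PC=4  slti  r4, r1, 14       | r0=0 r1=1 r2=15 r3=1 r4=1 r5=1 r6=15
PC=5  slt  r6, r6, r6        | r0=0 r1=1 r2=15 r3=1 r4=1 r5=1 r6=0
PC=6  bne  r3, r2, L9        | r0=0 r1=1 r2=15 r3=1 r4=1 r5=1 r6=0  [TAKEN]
PC=7  slt  r2, r1, r4        | r0=0 r1=1 r2=0 r3=1 r4=1 r5=1 r6=0
PC=9  sub  r4, r2, r1        | r0=0 r1=1 r2=0 r3=1 r4=65535 r5=1 r6=0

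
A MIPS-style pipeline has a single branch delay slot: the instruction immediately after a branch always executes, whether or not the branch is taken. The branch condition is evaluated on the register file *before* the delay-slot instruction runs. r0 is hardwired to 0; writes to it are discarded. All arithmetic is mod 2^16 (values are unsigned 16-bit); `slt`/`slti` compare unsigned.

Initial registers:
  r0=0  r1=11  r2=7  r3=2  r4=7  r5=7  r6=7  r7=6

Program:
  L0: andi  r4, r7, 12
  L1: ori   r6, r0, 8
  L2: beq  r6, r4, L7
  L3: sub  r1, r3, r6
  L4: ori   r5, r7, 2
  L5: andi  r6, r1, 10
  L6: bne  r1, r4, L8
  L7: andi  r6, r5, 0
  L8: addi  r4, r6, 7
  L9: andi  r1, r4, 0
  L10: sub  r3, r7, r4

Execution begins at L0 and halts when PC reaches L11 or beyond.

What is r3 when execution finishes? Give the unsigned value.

65535

[0] andi  r4, r7, 12  →  {r0:0, r1:11, r2:7, r3:2, r4:4, r5:7, r6:7, r7:6}
[1] ori   r6, r0, 8  →  {r0:0, r1:11, r2:7, r3:2, r4:4, r5:7, r6:8, r7:6}
[2] beq  r6, r4, L7  →  {r0:0, r1:11, r2:7, r3:2, r4:4, r5:7, r6:8, r7:6}  ⟨branch fallthrough⟩
[3] sub  r1, r3, r6  →  {r0:0, r1:65530, r2:7, r3:2, r4:4, r5:7, r6:8, r7:6}
[4] ori   r5, r7, 2  →  {r0:0, r1:65530, r2:7, r3:2, r4:4, r5:6, r6:8, r7:6}
[5] andi  r6, r1, 10  →  {r0:0, r1:65530, r2:7, r3:2, r4:4, r5:6, r6:10, r7:6}
[6] bne  r1, r4, L8  →  {r0:0, r1:65530, r2:7, r3:2, r4:4, r5:6, r6:10, r7:6}  ⟨branch taken⟩
[7] andi  r6, r5, 0  →  {r0:0, r1:65530, r2:7, r3:2, r4:4, r5:6, r6:0, r7:6}
[8] addi  r4, r6, 7  →  {r0:0, r1:65530, r2:7, r3:2, r4:7, r5:6, r6:0, r7:6}
[9] andi  r1, r4, 0  →  {r0:0, r1:0, r2:7, r3:2, r4:7, r5:6, r6:0, r7:6}
[10] sub  r3, r7, r4  →  {r0:0, r1:0, r2:7, r3:65535, r4:7, r5:6, r6:0, r7:6}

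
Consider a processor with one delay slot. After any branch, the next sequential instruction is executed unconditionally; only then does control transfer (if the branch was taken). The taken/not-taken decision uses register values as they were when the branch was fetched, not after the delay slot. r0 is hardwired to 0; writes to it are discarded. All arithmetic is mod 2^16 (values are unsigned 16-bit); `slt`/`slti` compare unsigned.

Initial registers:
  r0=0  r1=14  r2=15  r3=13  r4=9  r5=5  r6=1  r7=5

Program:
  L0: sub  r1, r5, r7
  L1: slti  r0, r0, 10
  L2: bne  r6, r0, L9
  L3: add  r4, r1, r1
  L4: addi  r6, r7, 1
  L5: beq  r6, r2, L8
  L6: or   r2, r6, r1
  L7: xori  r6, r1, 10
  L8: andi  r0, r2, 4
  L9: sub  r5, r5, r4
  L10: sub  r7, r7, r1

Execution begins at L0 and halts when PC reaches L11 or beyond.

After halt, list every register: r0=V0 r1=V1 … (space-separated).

r0=0 r1=0 r2=15 r3=13 r4=0 r5=5 r6=1 r7=5

  step pc=0: sub  r1, r5, r7  regs=(0,0,15,13,9,5,1,5)
  step pc=1: slti  r0, r0, 10  regs=(0,0,15,13,9,5,1,5)
  step pc=2: bne  r6, r0, L9  cond=T  regs=(0,0,15,13,9,5,1,5)
  step pc=3: add  r4, r1, r1  regs=(0,0,15,13,0,5,1,5)
  step pc=9: sub  r5, r5, r4  regs=(0,0,15,13,0,5,1,5)
  step pc=10: sub  r7, r7, r1  regs=(0,0,15,13,0,5,1,5)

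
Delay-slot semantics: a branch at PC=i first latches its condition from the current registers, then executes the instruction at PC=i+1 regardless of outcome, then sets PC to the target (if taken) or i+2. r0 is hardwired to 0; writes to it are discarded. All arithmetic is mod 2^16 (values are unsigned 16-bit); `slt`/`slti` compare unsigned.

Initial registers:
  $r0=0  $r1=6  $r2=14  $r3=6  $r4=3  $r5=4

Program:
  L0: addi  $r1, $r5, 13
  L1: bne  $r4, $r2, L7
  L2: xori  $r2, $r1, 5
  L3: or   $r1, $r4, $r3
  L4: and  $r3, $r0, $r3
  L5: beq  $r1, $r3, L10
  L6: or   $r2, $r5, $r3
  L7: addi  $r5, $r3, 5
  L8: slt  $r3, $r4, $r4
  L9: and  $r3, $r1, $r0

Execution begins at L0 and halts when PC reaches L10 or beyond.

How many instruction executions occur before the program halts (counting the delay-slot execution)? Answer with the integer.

6

PC=0  addi  $r1, $r5, 13     | $r0=0 $r1=17 $r2=14 $r3=6 $r4=3 $r5=4
PC=1  bne  $r4, $r2, L7      | $r0=0 $r1=17 $r2=14 $r3=6 $r4=3 $r5=4  [TAKEN]
PC=2  xori  $r2, $r1, 5      | $r0=0 $r1=17 $r2=20 $r3=6 $r4=3 $r5=4
PC=7  addi  $r5, $r3, 5      | $r0=0 $r1=17 $r2=20 $r3=6 $r4=3 $r5=11
PC=8  slt  $r3, $r4, $r4     | $r0=0 $r1=17 $r2=20 $r3=0 $r4=3 $r5=11
PC=9  and  $r3, $r1, $r0     | $r0=0 $r1=17 $r2=20 $r3=0 $r4=3 $r5=11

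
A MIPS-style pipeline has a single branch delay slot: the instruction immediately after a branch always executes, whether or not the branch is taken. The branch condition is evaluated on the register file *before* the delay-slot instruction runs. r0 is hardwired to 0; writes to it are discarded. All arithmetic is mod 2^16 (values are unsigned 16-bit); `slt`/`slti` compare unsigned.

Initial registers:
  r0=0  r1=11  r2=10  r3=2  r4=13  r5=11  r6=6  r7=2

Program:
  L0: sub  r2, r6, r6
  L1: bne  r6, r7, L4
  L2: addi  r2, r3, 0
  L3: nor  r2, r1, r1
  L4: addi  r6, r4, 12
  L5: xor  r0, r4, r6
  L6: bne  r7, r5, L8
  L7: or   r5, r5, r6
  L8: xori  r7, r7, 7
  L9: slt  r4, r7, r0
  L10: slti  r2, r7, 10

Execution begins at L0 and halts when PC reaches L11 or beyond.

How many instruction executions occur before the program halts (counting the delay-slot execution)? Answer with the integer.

  step pc=0: sub  r2, r6, r6  regs=(0,11,0,2,13,11,6,2)
  step pc=1: bne  r6, r7, L4  cond=T  regs=(0,11,0,2,13,11,6,2)
  step pc=2: addi  r2, r3, 0  regs=(0,11,2,2,13,11,6,2)
  step pc=4: addi  r6, r4, 12  regs=(0,11,2,2,13,11,25,2)
  step pc=5: xor  r0, r4, r6  regs=(0,11,2,2,13,11,25,2)
  step pc=6: bne  r7, r5, L8  cond=T  regs=(0,11,2,2,13,11,25,2)
  step pc=7: or   r5, r5, r6  regs=(0,11,2,2,13,27,25,2)
  step pc=8: xori  r7, r7, 7  regs=(0,11,2,2,13,27,25,5)
  step pc=9: slt  r4, r7, r0  regs=(0,11,2,2,0,27,25,5)
  step pc=10: slti  r2, r7, 10  regs=(0,11,1,2,0,27,25,5)

10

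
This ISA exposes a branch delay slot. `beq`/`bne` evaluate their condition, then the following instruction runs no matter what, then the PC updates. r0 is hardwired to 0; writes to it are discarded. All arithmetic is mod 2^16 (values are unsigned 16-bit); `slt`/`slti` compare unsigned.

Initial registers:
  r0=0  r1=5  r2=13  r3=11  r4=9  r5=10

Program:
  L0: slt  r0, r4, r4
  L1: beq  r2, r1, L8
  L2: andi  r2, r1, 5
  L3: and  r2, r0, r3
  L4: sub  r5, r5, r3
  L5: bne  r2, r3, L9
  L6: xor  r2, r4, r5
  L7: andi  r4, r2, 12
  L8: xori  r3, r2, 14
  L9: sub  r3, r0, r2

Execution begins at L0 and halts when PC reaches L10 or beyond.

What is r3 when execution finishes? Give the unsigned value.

  step pc=0: slt  r0, r4, r4  regs=(0,5,13,11,9,10)
  step pc=1: beq  r2, r1, L8  cond=F  regs=(0,5,13,11,9,10)
  step pc=2: andi  r2, r1, 5  regs=(0,5,5,11,9,10)
  step pc=3: and  r2, r0, r3  regs=(0,5,0,11,9,10)
  step pc=4: sub  r5, r5, r3  regs=(0,5,0,11,9,65535)
  step pc=5: bne  r2, r3, L9  cond=T  regs=(0,5,0,11,9,65535)
  step pc=6: xor  r2, r4, r5  regs=(0,5,65526,11,9,65535)
  step pc=9: sub  r3, r0, r2  regs=(0,5,65526,10,9,65535)

10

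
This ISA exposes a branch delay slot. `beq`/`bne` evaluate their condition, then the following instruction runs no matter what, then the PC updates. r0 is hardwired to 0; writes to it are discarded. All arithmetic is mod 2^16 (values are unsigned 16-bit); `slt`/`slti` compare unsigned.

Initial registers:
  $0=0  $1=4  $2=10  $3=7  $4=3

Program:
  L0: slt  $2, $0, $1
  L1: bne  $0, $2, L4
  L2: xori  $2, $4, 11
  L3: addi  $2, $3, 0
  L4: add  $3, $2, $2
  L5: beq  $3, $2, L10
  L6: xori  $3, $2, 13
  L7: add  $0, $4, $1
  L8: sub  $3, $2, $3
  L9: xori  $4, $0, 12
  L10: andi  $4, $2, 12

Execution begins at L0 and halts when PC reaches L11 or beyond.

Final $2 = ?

[0] slt  $2, $0, $1  →  {$0:0, $1:4, $2:1, $3:7, $4:3}
[1] bne  $0, $2, L4  →  {$0:0, $1:4, $2:1, $3:7, $4:3}  ⟨branch taken⟩
[2] xori  $2, $4, 11  →  {$0:0, $1:4, $2:8, $3:7, $4:3}
[4] add  $3, $2, $2  →  {$0:0, $1:4, $2:8, $3:16, $4:3}
[5] beq  $3, $2, L10  →  {$0:0, $1:4, $2:8, $3:16, $4:3}  ⟨branch fallthrough⟩
[6] xori  $3, $2, 13  →  {$0:0, $1:4, $2:8, $3:5, $4:3}
[7] add  $0, $4, $1  →  {$0:0, $1:4, $2:8, $3:5, $4:3}
[8] sub  $3, $2, $3  →  {$0:0, $1:4, $2:8, $3:3, $4:3}
[9] xori  $4, $0, 12  →  {$0:0, $1:4, $2:8, $3:3, $4:12}
[10] andi  $4, $2, 12  →  {$0:0, $1:4, $2:8, $3:3, $4:8}

8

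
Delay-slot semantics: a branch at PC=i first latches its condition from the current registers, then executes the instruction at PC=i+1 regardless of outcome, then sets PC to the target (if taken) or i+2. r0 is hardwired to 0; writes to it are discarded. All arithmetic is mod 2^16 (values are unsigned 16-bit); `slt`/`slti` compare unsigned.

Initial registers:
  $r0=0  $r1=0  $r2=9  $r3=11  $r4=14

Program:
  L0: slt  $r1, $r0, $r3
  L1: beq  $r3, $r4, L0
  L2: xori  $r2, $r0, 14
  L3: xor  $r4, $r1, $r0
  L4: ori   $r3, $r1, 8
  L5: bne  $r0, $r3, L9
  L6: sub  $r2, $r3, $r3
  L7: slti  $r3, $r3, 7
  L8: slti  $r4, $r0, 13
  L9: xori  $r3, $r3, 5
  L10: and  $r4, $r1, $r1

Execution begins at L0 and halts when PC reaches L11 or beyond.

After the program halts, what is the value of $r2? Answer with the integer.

#0 slt  $r1, $r0, $r3 ; 0/1/9/11/14
#1 beq  $r3, $r4, L0 ; 0/1/9/11/14 ; →fallthru
#2 xori  $r2, $r0, 14 ; 0/1/14/11/14
#3 xor  $r4, $r1, $r0 ; 0/1/14/11/1
#4 ori   $r3, $r1, 8 ; 0/1/14/9/1
#5 bne  $r0, $r3, L9 ; 0/1/14/9/1 ; →target
#6 sub  $r2, $r3, $r3 ; 0/1/0/9/1
#9 xori  $r3, $r3, 5 ; 0/1/0/12/1
#10 and  $r4, $r1, $r1 ; 0/1/0/12/1

0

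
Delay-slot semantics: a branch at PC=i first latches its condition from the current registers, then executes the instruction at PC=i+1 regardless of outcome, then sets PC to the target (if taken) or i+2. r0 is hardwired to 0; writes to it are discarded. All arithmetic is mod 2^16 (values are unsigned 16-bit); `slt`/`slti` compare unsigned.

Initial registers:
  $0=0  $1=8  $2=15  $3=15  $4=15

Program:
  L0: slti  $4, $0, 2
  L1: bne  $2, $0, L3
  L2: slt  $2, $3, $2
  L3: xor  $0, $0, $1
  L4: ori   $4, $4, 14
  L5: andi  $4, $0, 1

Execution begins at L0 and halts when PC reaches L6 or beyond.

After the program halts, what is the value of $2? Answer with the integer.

0

  step pc=0: slti  $4, $0, 2  regs=(0,8,15,15,1)
  step pc=1: bne  $2, $0, L3  cond=T  regs=(0,8,15,15,1)
  step pc=2: slt  $2, $3, $2  regs=(0,8,0,15,1)
  step pc=3: xor  $0, $0, $1  regs=(0,8,0,15,1)
  step pc=4: ori   $4, $4, 14  regs=(0,8,0,15,15)
  step pc=5: andi  $4, $0, 1  regs=(0,8,0,15,0)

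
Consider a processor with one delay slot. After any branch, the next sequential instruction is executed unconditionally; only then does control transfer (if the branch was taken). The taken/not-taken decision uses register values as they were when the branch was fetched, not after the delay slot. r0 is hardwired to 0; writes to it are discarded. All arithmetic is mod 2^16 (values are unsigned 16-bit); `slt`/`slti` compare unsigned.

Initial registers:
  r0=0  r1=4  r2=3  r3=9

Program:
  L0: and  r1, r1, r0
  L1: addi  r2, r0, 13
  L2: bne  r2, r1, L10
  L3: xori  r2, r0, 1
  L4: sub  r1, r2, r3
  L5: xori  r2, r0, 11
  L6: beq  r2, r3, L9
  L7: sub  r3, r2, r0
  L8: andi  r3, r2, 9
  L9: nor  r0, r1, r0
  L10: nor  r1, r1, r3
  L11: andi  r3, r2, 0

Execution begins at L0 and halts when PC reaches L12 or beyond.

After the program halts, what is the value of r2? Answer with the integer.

1

[0] and  r1, r1, r0  →  {r0:0, r1:0, r2:3, r3:9}
[1] addi  r2, r0, 13  →  {r0:0, r1:0, r2:13, r3:9}
[2] bne  r2, r1, L10  →  {r0:0, r1:0, r2:13, r3:9}  ⟨branch taken⟩
[3] xori  r2, r0, 1  →  {r0:0, r1:0, r2:1, r3:9}
[10] nor  r1, r1, r3  →  {r0:0, r1:65526, r2:1, r3:9}
[11] andi  r3, r2, 0  →  {r0:0, r1:65526, r2:1, r3:0}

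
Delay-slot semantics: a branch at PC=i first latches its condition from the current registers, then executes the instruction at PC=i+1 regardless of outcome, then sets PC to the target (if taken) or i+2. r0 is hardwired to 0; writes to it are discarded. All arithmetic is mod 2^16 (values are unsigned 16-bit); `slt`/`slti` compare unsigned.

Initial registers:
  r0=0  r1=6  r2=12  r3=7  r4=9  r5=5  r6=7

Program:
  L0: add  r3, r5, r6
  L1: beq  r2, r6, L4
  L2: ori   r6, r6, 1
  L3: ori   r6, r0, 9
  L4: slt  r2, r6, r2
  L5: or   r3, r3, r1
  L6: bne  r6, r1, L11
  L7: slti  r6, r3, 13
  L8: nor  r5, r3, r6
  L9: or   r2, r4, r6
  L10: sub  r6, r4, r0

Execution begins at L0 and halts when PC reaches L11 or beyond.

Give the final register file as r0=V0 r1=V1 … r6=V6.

[0] add  r3, r5, r6  →  {r0:0, r1:6, r2:12, r3:12, r4:9, r5:5, r6:7}
[1] beq  r2, r6, L4  →  {r0:0, r1:6, r2:12, r3:12, r4:9, r5:5, r6:7}  ⟨branch fallthrough⟩
[2] ori   r6, r6, 1  →  {r0:0, r1:6, r2:12, r3:12, r4:9, r5:5, r6:7}
[3] ori   r6, r0, 9  →  {r0:0, r1:6, r2:12, r3:12, r4:9, r5:5, r6:9}
[4] slt  r2, r6, r2  →  {r0:0, r1:6, r2:1, r3:12, r4:9, r5:5, r6:9}
[5] or   r3, r3, r1  →  {r0:0, r1:6, r2:1, r3:14, r4:9, r5:5, r6:9}
[6] bne  r6, r1, L11  →  {r0:0, r1:6, r2:1, r3:14, r4:9, r5:5, r6:9}  ⟨branch taken⟩
[7] slti  r6, r3, 13  →  {r0:0, r1:6, r2:1, r3:14, r4:9, r5:5, r6:0}

r0=0 r1=6 r2=1 r3=14 r4=9 r5=5 r6=0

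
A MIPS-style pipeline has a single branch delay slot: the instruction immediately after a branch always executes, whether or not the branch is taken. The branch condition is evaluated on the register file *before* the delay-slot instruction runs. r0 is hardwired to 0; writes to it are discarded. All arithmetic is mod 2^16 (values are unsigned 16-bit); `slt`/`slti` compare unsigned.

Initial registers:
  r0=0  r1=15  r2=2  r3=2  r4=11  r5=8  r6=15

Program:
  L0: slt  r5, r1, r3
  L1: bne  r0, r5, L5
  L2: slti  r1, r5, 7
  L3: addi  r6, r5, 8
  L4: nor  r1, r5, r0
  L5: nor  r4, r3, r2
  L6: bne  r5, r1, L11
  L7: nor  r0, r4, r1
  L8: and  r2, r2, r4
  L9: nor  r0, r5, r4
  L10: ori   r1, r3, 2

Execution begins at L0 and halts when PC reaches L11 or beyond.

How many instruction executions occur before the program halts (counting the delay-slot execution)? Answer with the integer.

8

PC=0  slt  r5, r1, r3        | r0=0 r1=15 r2=2 r3=2 r4=11 r5=0 r6=15
PC=1  bne  r0, r5, L5        | r0=0 r1=15 r2=2 r3=2 r4=11 r5=0 r6=15  [not taken]
PC=2  slti  r1, r5, 7        | r0=0 r1=1 r2=2 r3=2 r4=11 r5=0 r6=15
PC=3  addi  r6, r5, 8        | r0=0 r1=1 r2=2 r3=2 r4=11 r5=0 r6=8
PC=4  nor  r1, r5, r0        | r0=0 r1=65535 r2=2 r3=2 r4=11 r5=0 r6=8
PC=5  nor  r4, r3, r2        | r0=0 r1=65535 r2=2 r3=2 r4=65533 r5=0 r6=8
PC=6  bne  r5, r1, L11       | r0=0 r1=65535 r2=2 r3=2 r4=65533 r5=0 r6=8  [TAKEN]
PC=7  nor  r0, r4, r1        | r0=0 r1=65535 r2=2 r3=2 r4=65533 r5=0 r6=8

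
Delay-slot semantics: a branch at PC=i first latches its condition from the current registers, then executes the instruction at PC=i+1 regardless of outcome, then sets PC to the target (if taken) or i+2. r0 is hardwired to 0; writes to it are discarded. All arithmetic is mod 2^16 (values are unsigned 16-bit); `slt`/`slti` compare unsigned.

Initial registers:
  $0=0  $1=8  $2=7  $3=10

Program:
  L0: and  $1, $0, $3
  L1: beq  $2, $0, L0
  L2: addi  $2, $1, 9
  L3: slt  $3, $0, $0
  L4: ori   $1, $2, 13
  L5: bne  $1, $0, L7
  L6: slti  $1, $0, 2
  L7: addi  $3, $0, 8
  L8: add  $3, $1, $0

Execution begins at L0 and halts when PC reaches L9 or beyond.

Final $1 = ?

1

  step pc=0: and  $1, $0, $3  regs=(0,0,7,10)
  step pc=1: beq  $2, $0, L0  cond=F  regs=(0,0,7,10)
  step pc=2: addi  $2, $1, 9  regs=(0,0,9,10)
  step pc=3: slt  $3, $0, $0  regs=(0,0,9,0)
  step pc=4: ori   $1, $2, 13  regs=(0,13,9,0)
  step pc=5: bne  $1, $0, L7  cond=T  regs=(0,13,9,0)
  step pc=6: slti  $1, $0, 2  regs=(0,1,9,0)
  step pc=7: addi  $3, $0, 8  regs=(0,1,9,8)
  step pc=8: add  $3, $1, $0  regs=(0,1,9,1)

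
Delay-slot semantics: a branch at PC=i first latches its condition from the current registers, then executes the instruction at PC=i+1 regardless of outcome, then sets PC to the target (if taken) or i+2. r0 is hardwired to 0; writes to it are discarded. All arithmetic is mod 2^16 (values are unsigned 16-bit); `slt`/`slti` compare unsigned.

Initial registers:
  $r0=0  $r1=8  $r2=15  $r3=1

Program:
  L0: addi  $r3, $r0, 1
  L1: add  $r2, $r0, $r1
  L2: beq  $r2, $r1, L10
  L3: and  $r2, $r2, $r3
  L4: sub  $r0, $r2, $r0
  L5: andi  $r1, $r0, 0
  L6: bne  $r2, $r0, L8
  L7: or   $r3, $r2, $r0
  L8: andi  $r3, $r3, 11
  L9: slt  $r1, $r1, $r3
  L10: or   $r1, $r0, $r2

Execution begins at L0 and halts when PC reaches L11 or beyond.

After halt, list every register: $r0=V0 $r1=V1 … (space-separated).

  step pc=0: addi  $r3, $r0, 1  regs=(0,8,15,1)
  step pc=1: add  $r2, $r0, $r1  regs=(0,8,8,1)
  step pc=2: beq  $r2, $r1, L10  cond=T  regs=(0,8,8,1)
  step pc=3: and  $r2, $r2, $r3  regs=(0,8,0,1)
  step pc=10: or   $r1, $r0, $r2  regs=(0,0,0,1)

$r0=0 $r1=0 $r2=0 $r3=1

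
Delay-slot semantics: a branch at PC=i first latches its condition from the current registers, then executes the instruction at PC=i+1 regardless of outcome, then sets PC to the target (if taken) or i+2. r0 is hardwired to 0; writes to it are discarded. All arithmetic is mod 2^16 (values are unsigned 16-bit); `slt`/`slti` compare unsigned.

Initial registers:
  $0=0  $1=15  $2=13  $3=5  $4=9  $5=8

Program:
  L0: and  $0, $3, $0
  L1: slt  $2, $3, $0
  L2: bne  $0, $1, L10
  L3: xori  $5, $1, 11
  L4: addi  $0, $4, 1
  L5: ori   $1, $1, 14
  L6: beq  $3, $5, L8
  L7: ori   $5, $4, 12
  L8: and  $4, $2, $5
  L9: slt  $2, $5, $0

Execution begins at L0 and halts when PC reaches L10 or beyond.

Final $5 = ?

4

  step pc=0: and  $0, $3, $0  regs=(0,15,13,5,9,8)
  step pc=1: slt  $2, $3, $0  regs=(0,15,0,5,9,8)
  step pc=2: bne  $0, $1, L10  cond=T  regs=(0,15,0,5,9,8)
  step pc=3: xori  $5, $1, 11  regs=(0,15,0,5,9,4)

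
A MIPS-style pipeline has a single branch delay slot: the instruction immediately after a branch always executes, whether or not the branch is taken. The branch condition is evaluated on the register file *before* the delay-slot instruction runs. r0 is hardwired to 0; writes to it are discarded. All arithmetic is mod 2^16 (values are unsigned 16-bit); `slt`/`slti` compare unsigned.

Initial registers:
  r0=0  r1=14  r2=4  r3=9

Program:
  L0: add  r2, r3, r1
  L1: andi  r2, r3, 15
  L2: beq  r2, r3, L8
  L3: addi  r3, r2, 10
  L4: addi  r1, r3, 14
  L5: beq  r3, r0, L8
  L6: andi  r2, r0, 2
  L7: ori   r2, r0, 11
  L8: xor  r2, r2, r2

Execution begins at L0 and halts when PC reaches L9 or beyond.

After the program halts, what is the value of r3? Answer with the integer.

  step pc=0: add  r2, r3, r1  regs=(0,14,23,9)
  step pc=1: andi  r2, r3, 15  regs=(0,14,9,9)
  step pc=2: beq  r2, r3, L8  cond=T  regs=(0,14,9,9)
  step pc=3: addi  r3, r2, 10  regs=(0,14,9,19)
  step pc=8: xor  r2, r2, r2  regs=(0,14,0,19)

19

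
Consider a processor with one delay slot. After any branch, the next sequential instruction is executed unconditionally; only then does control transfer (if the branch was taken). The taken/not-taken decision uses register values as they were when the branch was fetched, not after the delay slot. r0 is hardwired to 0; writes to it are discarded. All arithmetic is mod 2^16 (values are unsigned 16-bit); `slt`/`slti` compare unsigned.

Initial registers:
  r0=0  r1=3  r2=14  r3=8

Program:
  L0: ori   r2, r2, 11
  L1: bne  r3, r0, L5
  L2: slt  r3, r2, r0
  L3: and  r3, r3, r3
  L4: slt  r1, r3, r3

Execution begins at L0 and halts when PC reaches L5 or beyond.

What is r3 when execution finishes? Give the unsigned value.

PC=0  ori   r2, r2, 11       | r0=0 r1=3 r2=15 r3=8
PC=1  bne  r3, r0, L5        | r0=0 r1=3 r2=15 r3=8  [TAKEN]
PC=2  slt  r3, r2, r0        | r0=0 r1=3 r2=15 r3=0

0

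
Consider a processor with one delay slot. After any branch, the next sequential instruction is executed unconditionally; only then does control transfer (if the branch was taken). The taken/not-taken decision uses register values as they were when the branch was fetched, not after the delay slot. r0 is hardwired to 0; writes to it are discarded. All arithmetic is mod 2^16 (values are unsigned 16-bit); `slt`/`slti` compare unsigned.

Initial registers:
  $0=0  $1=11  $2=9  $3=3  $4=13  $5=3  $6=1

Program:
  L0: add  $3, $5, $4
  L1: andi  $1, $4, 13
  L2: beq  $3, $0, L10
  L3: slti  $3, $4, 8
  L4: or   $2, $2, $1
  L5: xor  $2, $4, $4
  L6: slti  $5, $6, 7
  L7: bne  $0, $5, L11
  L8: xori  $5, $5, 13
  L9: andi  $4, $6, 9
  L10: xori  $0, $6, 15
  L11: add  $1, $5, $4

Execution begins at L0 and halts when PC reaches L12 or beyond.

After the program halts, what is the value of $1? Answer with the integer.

  step pc=0: add  $3, $5, $4  regs=(0,11,9,16,13,3,1)
  step pc=1: andi  $1, $4, 13  regs=(0,13,9,16,13,3,1)
  step pc=2: beq  $3, $0, L10  cond=F  regs=(0,13,9,16,13,3,1)
  step pc=3: slti  $3, $4, 8  regs=(0,13,9,0,13,3,1)
  step pc=4: or   $2, $2, $1  regs=(0,13,13,0,13,3,1)
  step pc=5: xor  $2, $4, $4  regs=(0,13,0,0,13,3,1)
  step pc=6: slti  $5, $6, 7  regs=(0,13,0,0,13,1,1)
  step pc=7: bne  $0, $5, L11  cond=T  regs=(0,13,0,0,13,1,1)
  step pc=8: xori  $5, $5, 13  regs=(0,13,0,0,13,12,1)
  step pc=11: add  $1, $5, $4  regs=(0,25,0,0,13,12,1)

25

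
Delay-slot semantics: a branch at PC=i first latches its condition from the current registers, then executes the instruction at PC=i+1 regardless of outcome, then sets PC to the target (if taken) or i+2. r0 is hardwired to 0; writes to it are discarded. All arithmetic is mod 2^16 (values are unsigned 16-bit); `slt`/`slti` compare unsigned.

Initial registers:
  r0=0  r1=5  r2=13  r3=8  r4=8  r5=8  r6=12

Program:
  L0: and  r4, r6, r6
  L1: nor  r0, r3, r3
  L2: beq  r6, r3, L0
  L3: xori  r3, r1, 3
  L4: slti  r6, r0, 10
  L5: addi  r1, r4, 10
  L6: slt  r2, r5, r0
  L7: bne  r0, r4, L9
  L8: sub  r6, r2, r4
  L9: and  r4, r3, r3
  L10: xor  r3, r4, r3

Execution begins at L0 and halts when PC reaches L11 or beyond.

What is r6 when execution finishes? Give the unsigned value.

65524

PC=0  and  r4, r6, r6        | r0=0 r1=5 r2=13 r3=8 r4=12 r5=8 r6=12
PC=1  nor  r0, r3, r3        | r0=0 r1=5 r2=13 r3=8 r4=12 r5=8 r6=12
PC=2  beq  r6, r3, L0        | r0=0 r1=5 r2=13 r3=8 r4=12 r5=8 r6=12  [not taken]
PC=3  xori  r3, r1, 3        | r0=0 r1=5 r2=13 r3=6 r4=12 r5=8 r6=12
PC=4  slti  r6, r0, 10       | r0=0 r1=5 r2=13 r3=6 r4=12 r5=8 r6=1
PC=5  addi  r1, r4, 10       | r0=0 r1=22 r2=13 r3=6 r4=12 r5=8 r6=1
PC=6  slt  r2, r5, r0        | r0=0 r1=22 r2=0 r3=6 r4=12 r5=8 r6=1
PC=7  bne  r0, r4, L9        | r0=0 r1=22 r2=0 r3=6 r4=12 r5=8 r6=1  [TAKEN]
PC=8  sub  r6, r2, r4        | r0=0 r1=22 r2=0 r3=6 r4=12 r5=8 r6=65524
PC=9  and  r4, r3, r3        | r0=0 r1=22 r2=0 r3=6 r4=6 r5=8 r6=65524
PC=10 xor  r3, r4, r3        | r0=0 r1=22 r2=0 r3=0 r4=6 r5=8 r6=65524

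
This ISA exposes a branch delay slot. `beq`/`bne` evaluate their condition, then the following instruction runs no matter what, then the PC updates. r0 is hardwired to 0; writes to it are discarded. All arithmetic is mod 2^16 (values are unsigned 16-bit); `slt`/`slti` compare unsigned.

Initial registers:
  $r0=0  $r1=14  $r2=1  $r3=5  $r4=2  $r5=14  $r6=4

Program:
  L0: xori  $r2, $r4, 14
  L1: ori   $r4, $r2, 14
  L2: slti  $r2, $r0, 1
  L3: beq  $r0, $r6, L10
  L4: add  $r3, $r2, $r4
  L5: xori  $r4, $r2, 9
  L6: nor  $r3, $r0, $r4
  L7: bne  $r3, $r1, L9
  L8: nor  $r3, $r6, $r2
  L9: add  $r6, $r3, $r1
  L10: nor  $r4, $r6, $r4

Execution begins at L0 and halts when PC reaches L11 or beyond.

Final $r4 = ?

#0 xori  $r2, $r4, 14 ; 0/14/12/5/2/14/4
#1 ori   $r4, $r2, 14 ; 0/14/12/5/14/14/4
#2 slti  $r2, $r0, 1 ; 0/14/1/5/14/14/4
#3 beq  $r0, $r6, L10 ; 0/14/1/5/14/14/4 ; →fallthru
#4 add  $r3, $r2, $r4 ; 0/14/1/15/14/14/4
#5 xori  $r4, $r2, 9 ; 0/14/1/15/8/14/4
#6 nor  $r3, $r0, $r4 ; 0/14/1/65527/8/14/4
#7 bne  $r3, $r1, L9 ; 0/14/1/65527/8/14/4 ; →target
#8 nor  $r3, $r6, $r2 ; 0/14/1/65530/8/14/4
#9 add  $r6, $r3, $r1 ; 0/14/1/65530/8/14/8
#10 nor  $r4, $r6, $r4 ; 0/14/1/65530/65527/14/8

65527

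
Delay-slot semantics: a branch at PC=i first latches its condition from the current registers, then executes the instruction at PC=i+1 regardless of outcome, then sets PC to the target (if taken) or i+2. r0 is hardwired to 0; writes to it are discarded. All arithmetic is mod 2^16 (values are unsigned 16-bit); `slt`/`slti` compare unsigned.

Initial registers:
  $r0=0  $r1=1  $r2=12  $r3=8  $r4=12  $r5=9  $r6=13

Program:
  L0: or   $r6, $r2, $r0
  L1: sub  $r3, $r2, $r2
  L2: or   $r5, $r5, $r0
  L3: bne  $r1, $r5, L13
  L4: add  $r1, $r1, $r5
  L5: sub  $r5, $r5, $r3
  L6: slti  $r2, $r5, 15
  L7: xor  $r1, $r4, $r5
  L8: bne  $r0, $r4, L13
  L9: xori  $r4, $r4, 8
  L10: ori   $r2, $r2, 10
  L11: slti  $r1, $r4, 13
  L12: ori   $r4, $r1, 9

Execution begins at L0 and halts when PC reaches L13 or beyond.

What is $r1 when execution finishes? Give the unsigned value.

10

#0 or   $r6, $r2, $r0 ; 0/1/12/8/12/9/12
#1 sub  $r3, $r2, $r2 ; 0/1/12/0/12/9/12
#2 or   $r5, $r5, $r0 ; 0/1/12/0/12/9/12
#3 bne  $r1, $r5, L13 ; 0/1/12/0/12/9/12 ; →target
#4 add  $r1, $r1, $r5 ; 0/10/12/0/12/9/12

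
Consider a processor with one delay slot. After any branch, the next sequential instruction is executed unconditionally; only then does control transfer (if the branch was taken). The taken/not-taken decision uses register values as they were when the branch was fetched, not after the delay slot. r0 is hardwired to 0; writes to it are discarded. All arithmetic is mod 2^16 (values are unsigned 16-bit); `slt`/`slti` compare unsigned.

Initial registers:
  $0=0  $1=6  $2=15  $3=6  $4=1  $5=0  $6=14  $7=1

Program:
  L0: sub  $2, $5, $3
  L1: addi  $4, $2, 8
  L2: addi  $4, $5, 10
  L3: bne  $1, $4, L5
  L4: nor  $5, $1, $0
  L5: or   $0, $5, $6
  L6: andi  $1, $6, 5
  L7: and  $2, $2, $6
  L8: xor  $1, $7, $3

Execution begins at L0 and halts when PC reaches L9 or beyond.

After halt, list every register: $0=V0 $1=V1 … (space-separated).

$0=0 $1=7 $2=10 $3=6 $4=10 $5=65529 $6=14 $7=1

#0 sub  $2, $5, $3 ; 0/6/65530/6/1/0/14/1
#1 addi  $4, $2, 8 ; 0/6/65530/6/2/0/14/1
#2 addi  $4, $5, 10 ; 0/6/65530/6/10/0/14/1
#3 bne  $1, $4, L5 ; 0/6/65530/6/10/0/14/1 ; →target
#4 nor  $5, $1, $0 ; 0/6/65530/6/10/65529/14/1
#5 or   $0, $5, $6 ; 0/6/65530/6/10/65529/14/1
#6 andi  $1, $6, 5 ; 0/4/65530/6/10/65529/14/1
#7 and  $2, $2, $6 ; 0/4/10/6/10/65529/14/1
#8 xor  $1, $7, $3 ; 0/7/10/6/10/65529/14/1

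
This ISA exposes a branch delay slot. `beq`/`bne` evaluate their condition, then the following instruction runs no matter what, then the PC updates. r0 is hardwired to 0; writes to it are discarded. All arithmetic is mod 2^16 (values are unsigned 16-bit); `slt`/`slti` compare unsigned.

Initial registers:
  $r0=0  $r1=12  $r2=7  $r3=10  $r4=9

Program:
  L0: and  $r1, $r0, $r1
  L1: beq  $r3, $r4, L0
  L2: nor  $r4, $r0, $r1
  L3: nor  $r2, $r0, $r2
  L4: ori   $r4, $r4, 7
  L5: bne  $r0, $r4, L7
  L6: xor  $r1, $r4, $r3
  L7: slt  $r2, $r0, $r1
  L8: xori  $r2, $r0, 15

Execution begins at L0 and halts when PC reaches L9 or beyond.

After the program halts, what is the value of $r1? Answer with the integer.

65525

#0 and  $r1, $r0, $r1 ; 0/0/7/10/9
#1 beq  $r3, $r4, L0 ; 0/0/7/10/9 ; →fallthru
#2 nor  $r4, $r0, $r1 ; 0/0/7/10/65535
#3 nor  $r2, $r0, $r2 ; 0/0/65528/10/65535
#4 ori   $r4, $r4, 7 ; 0/0/65528/10/65535
#5 bne  $r0, $r4, L7 ; 0/0/65528/10/65535 ; →target
#6 xor  $r1, $r4, $r3 ; 0/65525/65528/10/65535
#7 slt  $r2, $r0, $r1 ; 0/65525/1/10/65535
#8 xori  $r2, $r0, 15 ; 0/65525/15/10/65535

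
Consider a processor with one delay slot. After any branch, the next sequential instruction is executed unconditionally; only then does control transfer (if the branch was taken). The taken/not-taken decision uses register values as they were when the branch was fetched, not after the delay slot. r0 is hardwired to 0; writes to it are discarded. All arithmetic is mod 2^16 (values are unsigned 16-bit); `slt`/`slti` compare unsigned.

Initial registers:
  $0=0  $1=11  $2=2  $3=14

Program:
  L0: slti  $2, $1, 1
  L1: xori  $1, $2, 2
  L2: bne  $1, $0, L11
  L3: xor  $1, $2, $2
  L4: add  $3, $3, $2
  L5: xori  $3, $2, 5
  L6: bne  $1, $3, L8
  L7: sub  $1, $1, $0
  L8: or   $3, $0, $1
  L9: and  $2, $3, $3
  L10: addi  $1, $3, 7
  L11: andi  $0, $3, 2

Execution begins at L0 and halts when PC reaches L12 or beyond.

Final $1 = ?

0

[0] slti  $2, $1, 1  →  {$0:0, $1:11, $2:0, $3:14}
[1] xori  $1, $2, 2  →  {$0:0, $1:2, $2:0, $3:14}
[2] bne  $1, $0, L11  →  {$0:0, $1:2, $2:0, $3:14}  ⟨branch taken⟩
[3] xor  $1, $2, $2  →  {$0:0, $1:0, $2:0, $3:14}
[11] andi  $0, $3, 2  →  {$0:0, $1:0, $2:0, $3:14}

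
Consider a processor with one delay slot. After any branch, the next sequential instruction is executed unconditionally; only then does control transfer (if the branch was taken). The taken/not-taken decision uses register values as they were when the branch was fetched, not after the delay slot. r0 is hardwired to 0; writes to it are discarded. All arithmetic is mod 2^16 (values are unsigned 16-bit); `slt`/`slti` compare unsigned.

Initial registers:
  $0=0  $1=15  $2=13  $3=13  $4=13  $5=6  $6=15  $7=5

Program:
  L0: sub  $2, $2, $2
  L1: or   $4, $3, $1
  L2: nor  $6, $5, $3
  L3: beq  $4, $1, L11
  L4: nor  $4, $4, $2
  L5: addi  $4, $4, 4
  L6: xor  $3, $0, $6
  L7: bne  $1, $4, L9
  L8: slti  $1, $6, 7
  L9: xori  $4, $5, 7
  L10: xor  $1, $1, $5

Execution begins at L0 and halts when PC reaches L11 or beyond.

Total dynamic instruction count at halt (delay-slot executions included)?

5

  step pc=0: sub  $2, $2, $2  regs=(0,15,0,13,13,6,15,5)
  step pc=1: or   $4, $3, $1  regs=(0,15,0,13,15,6,15,5)
  step pc=2: nor  $6, $5, $3  regs=(0,15,0,13,15,6,65520,5)
  step pc=3: beq  $4, $1, L11  cond=T  regs=(0,15,0,13,15,6,65520,5)
  step pc=4: nor  $4, $4, $2  regs=(0,15,0,13,65520,6,65520,5)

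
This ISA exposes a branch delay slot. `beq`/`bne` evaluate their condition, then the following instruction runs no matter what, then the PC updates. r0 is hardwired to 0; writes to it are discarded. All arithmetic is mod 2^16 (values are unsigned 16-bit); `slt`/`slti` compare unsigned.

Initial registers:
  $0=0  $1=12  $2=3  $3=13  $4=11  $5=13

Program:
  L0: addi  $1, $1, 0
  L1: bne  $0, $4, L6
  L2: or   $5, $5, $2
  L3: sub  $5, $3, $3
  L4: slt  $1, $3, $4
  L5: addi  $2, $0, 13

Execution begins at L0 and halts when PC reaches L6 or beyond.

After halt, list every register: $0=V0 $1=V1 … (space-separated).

$0=0 $1=12 $2=3 $3=13 $4=11 $5=15

[0] addi  $1, $1, 0  →  {$0:0, $1:12, $2:3, $3:13, $4:11, $5:13}
[1] bne  $0, $4, L6  →  {$0:0, $1:12, $2:3, $3:13, $4:11, $5:13}  ⟨branch taken⟩
[2] or   $5, $5, $2  →  {$0:0, $1:12, $2:3, $3:13, $4:11, $5:15}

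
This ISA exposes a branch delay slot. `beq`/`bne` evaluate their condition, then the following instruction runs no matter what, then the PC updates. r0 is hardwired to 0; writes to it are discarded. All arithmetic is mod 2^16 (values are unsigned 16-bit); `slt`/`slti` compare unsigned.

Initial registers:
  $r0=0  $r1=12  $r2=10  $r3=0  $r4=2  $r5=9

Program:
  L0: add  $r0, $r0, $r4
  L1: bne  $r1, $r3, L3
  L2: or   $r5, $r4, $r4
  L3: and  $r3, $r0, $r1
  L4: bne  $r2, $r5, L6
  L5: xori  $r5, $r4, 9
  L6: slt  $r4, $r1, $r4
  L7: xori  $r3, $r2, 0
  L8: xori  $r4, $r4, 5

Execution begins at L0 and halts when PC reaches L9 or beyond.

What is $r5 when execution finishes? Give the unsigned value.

11

#0 add  $r0, $r0, $r4 ; 0/12/10/0/2/9
#1 bne  $r1, $r3, L3 ; 0/12/10/0/2/9 ; →target
#2 or   $r5, $r4, $r4 ; 0/12/10/0/2/2
#3 and  $r3, $r0, $r1 ; 0/12/10/0/2/2
#4 bne  $r2, $r5, L6 ; 0/12/10/0/2/2 ; →target
#5 xori  $r5, $r4, 9 ; 0/12/10/0/2/11
#6 slt  $r4, $r1, $r4 ; 0/12/10/0/0/11
#7 xori  $r3, $r2, 0 ; 0/12/10/10/0/11
#8 xori  $r4, $r4, 5 ; 0/12/10/10/5/11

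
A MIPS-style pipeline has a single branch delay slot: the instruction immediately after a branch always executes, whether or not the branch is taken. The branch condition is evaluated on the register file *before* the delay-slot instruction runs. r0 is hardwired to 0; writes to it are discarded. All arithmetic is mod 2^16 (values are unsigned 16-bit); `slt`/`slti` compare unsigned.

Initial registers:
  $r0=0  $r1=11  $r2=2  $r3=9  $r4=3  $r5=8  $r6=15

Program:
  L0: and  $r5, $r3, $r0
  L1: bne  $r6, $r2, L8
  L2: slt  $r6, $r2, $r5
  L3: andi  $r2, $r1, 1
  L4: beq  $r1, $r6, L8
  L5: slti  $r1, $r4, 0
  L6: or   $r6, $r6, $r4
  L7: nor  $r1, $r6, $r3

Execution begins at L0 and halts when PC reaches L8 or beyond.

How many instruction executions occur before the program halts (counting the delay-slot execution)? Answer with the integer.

[0] and  $r5, $r3, $r0  →  {$r0:0, $r1:11, $r2:2, $r3:9, $r4:3, $r5:0, $r6:15}
[1] bne  $r6, $r2, L8  →  {$r0:0, $r1:11, $r2:2, $r3:9, $r4:3, $r5:0, $r6:15}  ⟨branch taken⟩
[2] slt  $r6, $r2, $r5  →  {$r0:0, $r1:11, $r2:2, $r3:9, $r4:3, $r5:0, $r6:0}

3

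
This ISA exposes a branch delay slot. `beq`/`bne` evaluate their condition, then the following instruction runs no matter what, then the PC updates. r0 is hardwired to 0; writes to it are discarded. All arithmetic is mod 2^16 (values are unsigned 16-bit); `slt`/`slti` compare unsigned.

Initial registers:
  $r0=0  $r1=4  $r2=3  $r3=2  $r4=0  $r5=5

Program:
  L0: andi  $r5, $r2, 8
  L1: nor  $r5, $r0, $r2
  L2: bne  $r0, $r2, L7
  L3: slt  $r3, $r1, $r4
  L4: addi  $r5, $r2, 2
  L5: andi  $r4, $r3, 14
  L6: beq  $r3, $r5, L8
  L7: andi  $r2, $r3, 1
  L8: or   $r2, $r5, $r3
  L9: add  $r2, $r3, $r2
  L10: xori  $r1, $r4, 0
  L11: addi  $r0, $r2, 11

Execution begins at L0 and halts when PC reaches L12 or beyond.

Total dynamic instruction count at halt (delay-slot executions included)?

9

  step pc=0: andi  $r5, $r2, 8  regs=(0,4,3,2,0,0)
  step pc=1: nor  $r5, $r0, $r2  regs=(0,4,3,2,0,65532)
  step pc=2: bne  $r0, $r2, L7  cond=T  regs=(0,4,3,2,0,65532)
  step pc=3: slt  $r3, $r1, $r4  regs=(0,4,3,0,0,65532)
  step pc=7: andi  $r2, $r3, 1  regs=(0,4,0,0,0,65532)
  step pc=8: or   $r2, $r5, $r3  regs=(0,4,65532,0,0,65532)
  step pc=9: add  $r2, $r3, $r2  regs=(0,4,65532,0,0,65532)
  step pc=10: xori  $r1, $r4, 0  regs=(0,0,65532,0,0,65532)
  step pc=11: addi  $r0, $r2, 11  regs=(0,0,65532,0,0,65532)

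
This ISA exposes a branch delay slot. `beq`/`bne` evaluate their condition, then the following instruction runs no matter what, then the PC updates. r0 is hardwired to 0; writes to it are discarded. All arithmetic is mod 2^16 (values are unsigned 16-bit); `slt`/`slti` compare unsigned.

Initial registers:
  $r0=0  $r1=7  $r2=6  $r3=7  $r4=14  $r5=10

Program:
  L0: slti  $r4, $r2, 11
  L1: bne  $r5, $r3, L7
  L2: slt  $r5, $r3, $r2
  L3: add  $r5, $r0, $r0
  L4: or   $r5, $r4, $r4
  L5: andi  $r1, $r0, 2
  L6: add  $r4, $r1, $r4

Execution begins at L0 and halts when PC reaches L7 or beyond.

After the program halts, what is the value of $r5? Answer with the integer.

  step pc=0: slti  $r4, $r2, 11  regs=(0,7,6,7,1,10)
  step pc=1: bne  $r5, $r3, L7  cond=T  regs=(0,7,6,7,1,10)
  step pc=2: slt  $r5, $r3, $r2  regs=(0,7,6,7,1,0)

0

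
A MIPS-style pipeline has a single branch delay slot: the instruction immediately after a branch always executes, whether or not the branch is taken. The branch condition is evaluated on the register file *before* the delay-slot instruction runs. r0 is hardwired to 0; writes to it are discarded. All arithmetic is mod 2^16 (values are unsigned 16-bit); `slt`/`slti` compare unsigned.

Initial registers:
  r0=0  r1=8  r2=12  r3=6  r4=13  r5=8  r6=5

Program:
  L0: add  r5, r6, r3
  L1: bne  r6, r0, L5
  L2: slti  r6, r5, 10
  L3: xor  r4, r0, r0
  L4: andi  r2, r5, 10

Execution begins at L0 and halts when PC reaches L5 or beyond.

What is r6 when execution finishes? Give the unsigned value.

PC=0  add  r5, r6, r3        | r0=0 r1=8 r2=12 r3=6 r4=13 r5=11 r6=5
PC=1  bne  r6, r0, L5        | r0=0 r1=8 r2=12 r3=6 r4=13 r5=11 r6=5  [TAKEN]
PC=2  slti  r6, r5, 10       | r0=0 r1=8 r2=12 r3=6 r4=13 r5=11 r6=0

0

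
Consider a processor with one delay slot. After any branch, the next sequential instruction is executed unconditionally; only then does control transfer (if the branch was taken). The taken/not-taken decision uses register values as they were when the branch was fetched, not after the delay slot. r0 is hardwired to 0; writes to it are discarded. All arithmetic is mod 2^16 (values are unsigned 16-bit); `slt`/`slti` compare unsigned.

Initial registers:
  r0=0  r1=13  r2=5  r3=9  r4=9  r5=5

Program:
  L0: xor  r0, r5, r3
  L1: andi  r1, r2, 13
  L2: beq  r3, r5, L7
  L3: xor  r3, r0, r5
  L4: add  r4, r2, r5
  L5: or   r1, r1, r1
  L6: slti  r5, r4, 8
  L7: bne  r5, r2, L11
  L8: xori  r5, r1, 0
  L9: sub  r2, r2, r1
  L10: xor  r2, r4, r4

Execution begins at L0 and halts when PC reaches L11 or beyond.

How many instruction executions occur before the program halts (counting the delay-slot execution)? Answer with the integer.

PC=0  xor  r0, r5, r3        | r0=0 r1=13 r2=5 r3=9 r4=9 r5=5
PC=1  andi  r1, r2, 13       | r0=0 r1=5 r2=5 r3=9 r4=9 r5=5
PC=2  beq  r3, r5, L7        | r0=0 r1=5 r2=5 r3=9 r4=9 r5=5  [not taken]
PC=3  xor  r3, r0, r5        | r0=0 r1=5 r2=5 r3=5 r4=9 r5=5
PC=4  add  r4, r2, r5        | r0=0 r1=5 r2=5 r3=5 r4=10 r5=5
PC=5  or   r1, r1, r1        | r0=0 r1=5 r2=5 r3=5 r4=10 r5=5
PC=6  slti  r5, r4, 8        | r0=0 r1=5 r2=5 r3=5 r4=10 r5=0
PC=7  bne  r5, r2, L11       | r0=0 r1=5 r2=5 r3=5 r4=10 r5=0  [TAKEN]
PC=8  xori  r5, r1, 0        | r0=0 r1=5 r2=5 r3=5 r4=10 r5=5

9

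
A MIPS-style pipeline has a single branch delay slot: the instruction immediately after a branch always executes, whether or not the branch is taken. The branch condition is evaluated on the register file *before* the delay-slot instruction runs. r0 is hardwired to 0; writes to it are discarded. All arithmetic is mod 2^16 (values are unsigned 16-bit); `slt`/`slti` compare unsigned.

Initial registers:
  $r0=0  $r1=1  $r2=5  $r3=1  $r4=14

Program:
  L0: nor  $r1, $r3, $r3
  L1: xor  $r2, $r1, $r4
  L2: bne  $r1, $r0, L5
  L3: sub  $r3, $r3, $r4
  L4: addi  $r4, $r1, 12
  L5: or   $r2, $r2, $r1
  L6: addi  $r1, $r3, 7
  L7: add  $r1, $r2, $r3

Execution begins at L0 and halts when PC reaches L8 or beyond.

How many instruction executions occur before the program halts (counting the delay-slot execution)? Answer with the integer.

7

#0 nor  $r1, $r3, $r3 ; 0/65534/5/1/14
#1 xor  $r2, $r1, $r4 ; 0/65534/65520/1/14
#2 bne  $r1, $r0, L5 ; 0/65534/65520/1/14 ; →target
#3 sub  $r3, $r3, $r4 ; 0/65534/65520/65523/14
#5 or   $r2, $r2, $r1 ; 0/65534/65534/65523/14
#6 addi  $r1, $r3, 7 ; 0/65530/65534/65523/14
#7 add  $r1, $r2, $r3 ; 0/65521/65534/65523/14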